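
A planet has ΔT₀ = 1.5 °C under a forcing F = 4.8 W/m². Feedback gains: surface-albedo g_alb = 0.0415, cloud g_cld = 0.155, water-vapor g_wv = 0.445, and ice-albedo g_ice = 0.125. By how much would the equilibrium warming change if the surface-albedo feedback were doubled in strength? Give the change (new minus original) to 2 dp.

1.39 °C

Original: g = 0.7665, ΔT = 1.5/(1−0.7665) = 6.4240 °C.
With doubled surface-albedo: g' = 0.808, ΔT' = 1.5/(1−0.808) = 7.8125 °C.
Change = 7.8125 − 6.4240 = 1.39 °C.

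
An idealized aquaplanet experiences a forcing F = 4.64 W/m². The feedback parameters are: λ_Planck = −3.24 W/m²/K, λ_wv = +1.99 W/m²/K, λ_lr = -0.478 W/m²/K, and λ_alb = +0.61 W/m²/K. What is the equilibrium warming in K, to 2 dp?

Net feedback parameter λ = (−3.24) + (+1.99) + (-0.478) + (+0.61) = -1.118 W/m²/K.
ΔT = −F/λ = −4.64/(-1.118) = 4.15 K.

4.15 K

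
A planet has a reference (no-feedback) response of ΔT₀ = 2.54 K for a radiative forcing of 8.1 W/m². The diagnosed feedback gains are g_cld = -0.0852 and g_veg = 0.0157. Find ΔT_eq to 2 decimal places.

Total gain g = -0.0852 + 0.0157 = -0.0695.
Amplification A = 1/(1 + 0.0695) = 0.935.
ΔT = 2.54 × 0.935 = 2.37 K.

2.37 K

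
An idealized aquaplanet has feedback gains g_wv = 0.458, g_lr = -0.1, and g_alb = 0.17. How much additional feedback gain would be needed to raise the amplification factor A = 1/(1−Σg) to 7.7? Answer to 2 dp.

Current total gain = 0.528.
Target gain for A = 7.7: g* = 1 − 1/7.7 = 0.8701.
Additional gain needed = 0.8701 − 0.528 = 0.34.

0.34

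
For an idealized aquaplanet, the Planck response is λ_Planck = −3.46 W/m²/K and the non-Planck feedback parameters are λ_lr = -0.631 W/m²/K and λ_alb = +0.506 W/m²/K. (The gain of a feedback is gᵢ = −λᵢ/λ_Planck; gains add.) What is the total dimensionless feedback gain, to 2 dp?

Convert to gains: g_lr = -0.631/3.46 = -0.1824; g_alb = 0.506/3.46 = 0.1462.
Total gain g = -0.0362.

-0.04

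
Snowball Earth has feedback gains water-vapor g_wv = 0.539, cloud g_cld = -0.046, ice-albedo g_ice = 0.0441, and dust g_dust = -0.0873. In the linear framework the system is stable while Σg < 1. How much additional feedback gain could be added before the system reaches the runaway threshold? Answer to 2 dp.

Current total gain = 0.539 − 0.046 + 0.0441 − 0.0873 = 0.4498.
Margin to runaway = 1 − 0.4498 = 0.55.

0.55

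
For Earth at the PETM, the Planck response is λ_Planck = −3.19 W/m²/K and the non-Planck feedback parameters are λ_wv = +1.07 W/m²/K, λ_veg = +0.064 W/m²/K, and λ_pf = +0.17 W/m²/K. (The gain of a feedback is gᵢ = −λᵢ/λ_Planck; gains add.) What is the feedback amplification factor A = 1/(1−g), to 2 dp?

1.69

Convert to gains: g_wv = 1.07/3.19 = 0.3354; g_veg = 0.064/3.19 = 0.02006; g_pf = 0.17/3.19 = 0.05329.
Total gain g = 0.40875.
A = 1/(1 − 0.40875) = 1.69.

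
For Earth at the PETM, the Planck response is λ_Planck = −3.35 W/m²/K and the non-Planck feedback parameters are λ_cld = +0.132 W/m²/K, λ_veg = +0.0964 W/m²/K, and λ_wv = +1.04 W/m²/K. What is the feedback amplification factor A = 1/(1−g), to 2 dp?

Convert to gains: g_cld = 0.132/3.35 = 0.0394; g_veg = 0.0964/3.35 = 0.02878; g_wv = 1.04/3.35 = 0.3104.
Total gain g = 0.37858.
A = 1/(1 − 0.37858) = 1.61.

1.61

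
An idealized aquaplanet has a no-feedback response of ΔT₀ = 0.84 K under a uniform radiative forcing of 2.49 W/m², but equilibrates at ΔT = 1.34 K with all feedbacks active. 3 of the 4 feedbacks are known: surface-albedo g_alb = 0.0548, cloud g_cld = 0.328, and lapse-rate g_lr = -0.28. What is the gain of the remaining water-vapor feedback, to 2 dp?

Amplification A = ΔT/ΔT₀ = 1.34/0.84 = 1.595.
Total gain g = 1 − 1/A = 1 − 1/1.595 = 0.373.
Known gains sum to 0.0548 + 0.328 − 0.28 = 0.1028.
g_wv = 0.373 − 0.1028 = 0.27.

0.27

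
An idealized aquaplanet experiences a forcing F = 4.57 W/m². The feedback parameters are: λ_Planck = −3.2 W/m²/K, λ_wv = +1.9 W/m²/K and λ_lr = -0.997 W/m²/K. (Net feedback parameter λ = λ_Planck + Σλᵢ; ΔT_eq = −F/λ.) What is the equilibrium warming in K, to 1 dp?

Net feedback parameter λ = (−3.2) + (+1.9) + (-0.997) = -2.297 W/m²/K.
ΔT = −F/λ = −4.57/(-2.297) = 2.0 K.

2.0 K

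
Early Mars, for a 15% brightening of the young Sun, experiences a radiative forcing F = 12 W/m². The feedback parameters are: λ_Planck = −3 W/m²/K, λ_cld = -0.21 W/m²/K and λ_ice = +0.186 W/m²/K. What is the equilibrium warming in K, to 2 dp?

3.97 K

Net feedback parameter λ = (−3) + (-0.21) + (+0.186) = -3.024 W/m²/K.
ΔT = −F/λ = −12/(-3.024) = 3.97 K.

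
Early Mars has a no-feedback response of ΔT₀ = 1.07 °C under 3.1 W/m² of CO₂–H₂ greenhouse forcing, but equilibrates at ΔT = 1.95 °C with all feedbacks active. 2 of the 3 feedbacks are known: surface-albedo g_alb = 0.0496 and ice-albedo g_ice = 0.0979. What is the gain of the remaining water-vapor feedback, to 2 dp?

0.30

Amplification A = ΔT/ΔT₀ = 1.95/1.07 = 1.822.
Total gain g = 1 − 1/A = 1 − 1/1.822 = 0.4512.
Known gains sum to 0.0496 + 0.0979 = 0.1475.
g_wv = 0.4512 − 0.1475 = 0.30.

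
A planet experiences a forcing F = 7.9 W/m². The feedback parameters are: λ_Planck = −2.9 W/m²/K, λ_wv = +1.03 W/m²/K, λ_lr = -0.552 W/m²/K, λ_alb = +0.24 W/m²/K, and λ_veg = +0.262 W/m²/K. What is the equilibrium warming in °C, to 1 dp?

4.1 °C

Net feedback parameter λ = (−2.9) + (+1.03) + (-0.552) + (+0.24) + (+0.262) = -1.92 W/m²/K.
ΔT = −F/λ = −7.9/(-1.92) = 4.1 °C.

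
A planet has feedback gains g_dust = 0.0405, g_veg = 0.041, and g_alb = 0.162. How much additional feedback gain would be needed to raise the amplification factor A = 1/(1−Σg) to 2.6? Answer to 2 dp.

Current total gain = 0.2435.
Target gain for A = 2.6: g* = 1 − 1/2.6 = 0.6154.
Additional gain needed = 0.6154 − 0.2435 = 0.37.

0.37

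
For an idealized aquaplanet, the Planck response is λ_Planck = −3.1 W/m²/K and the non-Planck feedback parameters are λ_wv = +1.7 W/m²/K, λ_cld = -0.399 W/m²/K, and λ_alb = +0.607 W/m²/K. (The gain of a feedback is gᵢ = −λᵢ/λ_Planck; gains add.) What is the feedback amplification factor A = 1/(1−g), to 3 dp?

2.601

Convert to gains: g_wv = 1.7/3.1 = 0.5484; g_cld = -0.399/3.1 = -0.1287; g_alb = 0.607/3.1 = 0.1958.
Total gain g = 0.6155.
A = 1/(1 − 0.6155) = 2.601.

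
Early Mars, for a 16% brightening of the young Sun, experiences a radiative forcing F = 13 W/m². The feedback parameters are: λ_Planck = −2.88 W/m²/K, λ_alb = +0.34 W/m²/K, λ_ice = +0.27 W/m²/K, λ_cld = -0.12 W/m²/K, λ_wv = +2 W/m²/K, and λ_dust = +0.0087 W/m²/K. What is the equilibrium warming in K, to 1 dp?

Net feedback parameter λ = (−2.88) + (+0.34) + (+0.27) + (-0.12) + (+2) + (+0.0087) = -0.3813 W/m²/K.
ΔT = −F/λ = −13/(-0.3813) = 34.1 K.

34.1 K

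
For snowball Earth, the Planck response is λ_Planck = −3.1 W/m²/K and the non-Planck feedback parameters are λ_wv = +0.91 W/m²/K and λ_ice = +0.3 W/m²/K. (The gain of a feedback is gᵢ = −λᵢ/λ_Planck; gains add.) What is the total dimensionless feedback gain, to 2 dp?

Convert to gains: g_wv = 0.91/3.1 = 0.2935; g_ice = 0.3/3.1 = 0.09677.
Total gain g = 0.39027.

0.39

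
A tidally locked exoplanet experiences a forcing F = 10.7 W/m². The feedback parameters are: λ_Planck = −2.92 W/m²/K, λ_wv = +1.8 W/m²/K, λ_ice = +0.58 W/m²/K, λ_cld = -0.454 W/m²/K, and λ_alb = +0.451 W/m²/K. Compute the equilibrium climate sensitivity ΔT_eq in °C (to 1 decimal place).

19.7 °C

Net feedback parameter λ = (−2.92) + (+1.8) + (+0.58) + (-0.454) + (+0.451) = -0.543 W/m²/K.
ΔT = −F/λ = −10.7/(-0.543) = 19.7 °C.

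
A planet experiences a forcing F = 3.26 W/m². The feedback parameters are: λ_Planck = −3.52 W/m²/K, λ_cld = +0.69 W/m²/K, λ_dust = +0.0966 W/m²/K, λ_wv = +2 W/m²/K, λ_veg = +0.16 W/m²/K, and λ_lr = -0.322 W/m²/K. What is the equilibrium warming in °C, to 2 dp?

3.64 °C

Net feedback parameter λ = (−3.52) + (+0.69) + (+0.0966) + (+2) + (+0.16) + (-0.322) = -0.8954 W/m²/K.
ΔT = −F/λ = −3.26/(-0.8954) = 3.64 °C.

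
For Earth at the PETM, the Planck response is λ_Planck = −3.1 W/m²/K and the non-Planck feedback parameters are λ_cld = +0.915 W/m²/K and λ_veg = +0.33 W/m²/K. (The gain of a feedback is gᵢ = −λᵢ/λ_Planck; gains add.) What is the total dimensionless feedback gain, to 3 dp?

0.402

Convert to gains: g_cld = 0.915/3.1 = 0.2952; g_veg = 0.33/3.1 = 0.1065.
Total gain g = 0.4017.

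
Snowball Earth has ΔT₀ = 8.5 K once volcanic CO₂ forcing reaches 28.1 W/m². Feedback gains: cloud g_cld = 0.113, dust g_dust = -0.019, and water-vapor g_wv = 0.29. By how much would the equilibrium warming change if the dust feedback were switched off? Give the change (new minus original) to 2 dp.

0.44 K

Original: g = 0.384, ΔT = 8.5/(1−0.384) = 13.7987 K.
Without dust: g' = 0.403, ΔT' = 8.5/(1−0.403) = 14.2379 K.
Change = 14.2379 − 13.7987 = 0.44 K.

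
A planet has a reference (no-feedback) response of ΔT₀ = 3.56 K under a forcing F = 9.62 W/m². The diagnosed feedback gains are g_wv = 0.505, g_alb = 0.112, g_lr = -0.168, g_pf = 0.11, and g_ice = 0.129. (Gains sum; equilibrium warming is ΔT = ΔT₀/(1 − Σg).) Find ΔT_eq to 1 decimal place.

Total gain g = 0.505 + 0.112 − 0.168 + 0.11 + 0.129 = 0.688.
Amplification A = 1/(1 − 0.688) = 3.205.
ΔT = 3.56 × 3.205 = 11.4 K.

11.4 K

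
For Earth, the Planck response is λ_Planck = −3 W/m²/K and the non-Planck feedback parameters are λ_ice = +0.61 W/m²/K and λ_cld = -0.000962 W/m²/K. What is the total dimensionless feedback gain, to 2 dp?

Convert to gains: g_ice = 0.61/3 = 0.2033; g_cld = -0.000962/3 = -0.000321.
Total gain g = 0.202979.

0.20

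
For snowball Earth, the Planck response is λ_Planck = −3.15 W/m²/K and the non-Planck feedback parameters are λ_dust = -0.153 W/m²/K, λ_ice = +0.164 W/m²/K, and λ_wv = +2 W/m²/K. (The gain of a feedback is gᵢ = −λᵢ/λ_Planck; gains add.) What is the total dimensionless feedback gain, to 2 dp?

0.64

Convert to gains: g_dust = -0.153/3.15 = -0.04857; g_ice = 0.164/3.15 = 0.05206; g_wv = 2/3.15 = 0.6349.
Total gain g = 0.63839.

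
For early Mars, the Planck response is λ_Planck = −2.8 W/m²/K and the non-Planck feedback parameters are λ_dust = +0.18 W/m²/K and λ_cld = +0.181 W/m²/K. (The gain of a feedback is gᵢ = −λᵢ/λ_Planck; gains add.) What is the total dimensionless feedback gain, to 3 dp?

0.129

Convert to gains: g_dust = 0.18/2.8 = 0.06429; g_cld = 0.181/2.8 = 0.06464.
Total gain g = 0.12893.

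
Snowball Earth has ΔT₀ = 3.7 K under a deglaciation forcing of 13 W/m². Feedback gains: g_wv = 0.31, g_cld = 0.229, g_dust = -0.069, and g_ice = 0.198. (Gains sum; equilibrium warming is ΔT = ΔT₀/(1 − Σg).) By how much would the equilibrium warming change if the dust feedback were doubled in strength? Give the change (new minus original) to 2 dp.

-1.92 K

Original: g = 0.668, ΔT = 3.7/(1−0.668) = 11.1446 K.
With doubled dust: g' = 0.599, ΔT' = 3.7/(1−0.599) = 9.2269 K.
Change = 9.2269 − 11.1446 = -1.92 K.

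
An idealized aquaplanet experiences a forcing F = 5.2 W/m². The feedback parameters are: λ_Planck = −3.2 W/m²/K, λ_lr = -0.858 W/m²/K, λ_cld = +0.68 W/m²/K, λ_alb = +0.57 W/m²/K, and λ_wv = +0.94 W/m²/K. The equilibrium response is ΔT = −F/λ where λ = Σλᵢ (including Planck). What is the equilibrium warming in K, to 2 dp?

2.78 K

Net feedback parameter λ = (−3.2) + (-0.858) + (+0.68) + (+0.57) + (+0.94) = -1.868 W/m²/K.
ΔT = −F/λ = −5.2/(-1.868) = 2.78 K.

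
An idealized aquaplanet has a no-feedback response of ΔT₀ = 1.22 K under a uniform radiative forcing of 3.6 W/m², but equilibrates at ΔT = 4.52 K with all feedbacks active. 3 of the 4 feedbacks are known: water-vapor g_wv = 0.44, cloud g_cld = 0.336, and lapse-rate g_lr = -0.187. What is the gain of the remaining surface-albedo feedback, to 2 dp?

Amplification A = ΔT/ΔT₀ = 4.52/1.22 = 3.705.
Total gain g = 1 − 1/A = 1 − 1/3.705 = 0.7301.
Known gains sum to 0.44 + 0.336 − 0.187 = 0.589.
g_alb = 0.7301 − 0.589 = 0.14.

0.14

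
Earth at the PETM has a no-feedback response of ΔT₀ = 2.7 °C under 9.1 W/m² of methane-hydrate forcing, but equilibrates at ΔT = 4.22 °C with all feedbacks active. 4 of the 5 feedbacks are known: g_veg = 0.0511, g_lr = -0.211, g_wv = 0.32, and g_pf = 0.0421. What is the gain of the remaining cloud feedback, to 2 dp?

Amplification A = ΔT/ΔT₀ = 4.22/2.7 = 1.563.
Total gain g = 1 − 1/A = 1 − 1/1.563 = 0.3602.
Known gains sum to 0.0511 − 0.211 + 0.32 + 0.0421 = 0.2022.
g_cld = 0.3602 − 0.2022 = 0.16.

0.16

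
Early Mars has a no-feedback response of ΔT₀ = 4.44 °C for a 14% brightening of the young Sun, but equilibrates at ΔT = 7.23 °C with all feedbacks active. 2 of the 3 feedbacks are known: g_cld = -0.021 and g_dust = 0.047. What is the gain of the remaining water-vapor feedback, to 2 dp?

Amplification A = ΔT/ΔT₀ = 7.23/4.44 = 1.628.
Total gain g = 1 − 1/A = 1 − 1/1.628 = 0.3857.
Known gains sum to -0.021 + 0.047 = 0.026.
g_wv = 0.3857 − 0.026 = 0.36.

0.36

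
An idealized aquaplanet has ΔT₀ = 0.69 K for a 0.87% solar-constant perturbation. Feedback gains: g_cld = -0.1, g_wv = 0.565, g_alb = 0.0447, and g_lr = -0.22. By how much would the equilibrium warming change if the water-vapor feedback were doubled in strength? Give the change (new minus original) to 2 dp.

Original: g = 0.2897, ΔT = 0.69/(1−0.2897) = 0.9714 K.
With doubled water-vapor: g' = 0.8547, ΔT' = 0.69/(1−0.8547) = 4.7488 K.
Change = 4.7488 − 0.9714 = 3.78 K.

3.78 K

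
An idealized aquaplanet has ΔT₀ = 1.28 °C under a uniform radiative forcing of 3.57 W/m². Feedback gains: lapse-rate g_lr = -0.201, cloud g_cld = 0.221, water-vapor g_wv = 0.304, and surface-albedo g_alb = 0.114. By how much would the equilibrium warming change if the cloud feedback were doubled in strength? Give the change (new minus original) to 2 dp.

Original: g = 0.438, ΔT = 1.28/(1−0.438) = 2.2776 °C.
With doubled cloud: g' = 0.659, ΔT' = 1.28/(1−0.659) = 3.7537 °C.
Change = 3.7537 − 2.2776 = 1.48 °C.

1.48 °C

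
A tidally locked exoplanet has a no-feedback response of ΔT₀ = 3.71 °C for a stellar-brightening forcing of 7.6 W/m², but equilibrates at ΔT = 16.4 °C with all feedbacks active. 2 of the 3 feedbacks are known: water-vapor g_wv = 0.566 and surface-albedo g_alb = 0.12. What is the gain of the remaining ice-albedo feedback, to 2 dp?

0.09

Amplification A = ΔT/ΔT₀ = 16.4/3.71 = 4.42.
Total gain g = 1 − 1/A = 1 − 1/4.42 = 0.7738.
Known gains sum to 0.566 + 0.12 = 0.686.
g_ice = 0.7738 − 0.686 = 0.09.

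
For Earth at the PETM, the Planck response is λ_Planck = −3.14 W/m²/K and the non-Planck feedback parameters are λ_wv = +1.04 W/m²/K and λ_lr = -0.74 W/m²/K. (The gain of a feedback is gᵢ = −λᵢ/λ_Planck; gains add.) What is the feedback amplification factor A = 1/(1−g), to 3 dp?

1.106

Convert to gains: g_wv = 1.04/3.14 = 0.3312; g_lr = -0.74/3.14 = -0.2357.
Total gain g = 0.0955.
A = 1/(1 − 0.0955) = 1.106.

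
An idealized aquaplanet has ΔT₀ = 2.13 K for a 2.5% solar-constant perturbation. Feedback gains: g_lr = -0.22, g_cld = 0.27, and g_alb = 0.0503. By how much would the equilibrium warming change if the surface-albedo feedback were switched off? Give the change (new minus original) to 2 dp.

Original: g = 0.1003, ΔT = 2.13/(1−0.1003) = 2.3675 K.
Without surface-albedo: g' = 0.05, ΔT' = 2.13/(1−0.05) = 2.2421 K.
Change = 2.2421 − 2.3675 = -0.13 K.

-0.13 K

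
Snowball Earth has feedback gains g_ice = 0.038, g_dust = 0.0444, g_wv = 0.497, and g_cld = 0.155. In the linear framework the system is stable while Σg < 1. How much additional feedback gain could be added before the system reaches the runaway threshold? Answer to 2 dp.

Current total gain = 0.038 + 0.0444 + 0.497 + 0.155 = 0.7344.
Margin to runaway = 1 − 0.7344 = 0.27.

0.27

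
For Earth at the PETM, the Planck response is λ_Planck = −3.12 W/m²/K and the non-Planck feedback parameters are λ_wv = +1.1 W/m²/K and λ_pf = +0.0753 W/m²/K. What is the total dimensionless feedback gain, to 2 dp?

Convert to gains: g_wv = 1.1/3.12 = 0.3526; g_pf = 0.0753/3.12 = 0.02413.
Total gain g = 0.37673.

0.38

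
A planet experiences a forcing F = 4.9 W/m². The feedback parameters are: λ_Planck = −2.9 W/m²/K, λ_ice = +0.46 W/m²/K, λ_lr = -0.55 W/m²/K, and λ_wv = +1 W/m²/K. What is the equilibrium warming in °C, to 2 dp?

Net feedback parameter λ = (−2.9) + (+0.46) + (-0.55) + (+1) = -1.99 W/m²/K.
ΔT = −F/λ = −4.9/(-1.99) = 2.46 °C.

2.46 °C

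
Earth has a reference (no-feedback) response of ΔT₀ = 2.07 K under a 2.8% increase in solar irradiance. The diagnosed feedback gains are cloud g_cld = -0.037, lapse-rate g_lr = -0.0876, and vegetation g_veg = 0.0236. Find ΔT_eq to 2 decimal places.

1.88 K

Total gain g = -0.037 − 0.0876 + 0.0236 = -0.101.
Amplification A = 1/(1 + 0.101) = 0.9083.
ΔT = 2.07 × 0.9083 = 1.88 K.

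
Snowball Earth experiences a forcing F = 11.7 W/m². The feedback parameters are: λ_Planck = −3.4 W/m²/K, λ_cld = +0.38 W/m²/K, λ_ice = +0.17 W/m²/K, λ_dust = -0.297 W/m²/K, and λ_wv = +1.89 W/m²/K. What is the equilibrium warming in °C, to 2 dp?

9.31 °C

Net feedback parameter λ = (−3.4) + (+0.38) + (+0.17) + (-0.297) + (+1.89) = -1.257 W/m²/K.
ΔT = −F/λ = −11.7/(-1.257) = 9.31 °C.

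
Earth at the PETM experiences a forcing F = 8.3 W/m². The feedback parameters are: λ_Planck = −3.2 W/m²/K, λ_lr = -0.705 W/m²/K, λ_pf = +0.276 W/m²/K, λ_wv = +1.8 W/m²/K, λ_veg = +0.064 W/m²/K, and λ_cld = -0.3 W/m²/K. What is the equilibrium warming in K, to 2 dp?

Net feedback parameter λ = (−3.2) + (-0.705) + (+0.276) + (+1.8) + (+0.064) + (-0.3) = -2.065 W/m²/K.
ΔT = −F/λ = −8.3/(-2.065) = 4.02 K.

4.02 K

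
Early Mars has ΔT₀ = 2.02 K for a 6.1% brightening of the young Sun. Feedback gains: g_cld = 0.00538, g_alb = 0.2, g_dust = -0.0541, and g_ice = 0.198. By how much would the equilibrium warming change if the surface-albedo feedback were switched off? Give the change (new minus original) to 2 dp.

Original: g = 0.34928, ΔT = 2.02/(1−0.34928) = 3.1043 K.
Without surface-albedo: g' = 0.14928, ΔT' = 2.02/(1−0.14928) = 2.3745 K.
Change = 2.3745 − 3.1043 = -0.73 K.

-0.73 K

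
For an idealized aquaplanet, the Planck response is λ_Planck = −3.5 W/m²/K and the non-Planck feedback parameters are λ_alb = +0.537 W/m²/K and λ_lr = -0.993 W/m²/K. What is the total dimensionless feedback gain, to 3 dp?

Convert to gains: g_alb = 0.537/3.5 = 0.1534; g_lr = -0.993/3.5 = -0.2837.
Total gain g = -0.1303.

-0.130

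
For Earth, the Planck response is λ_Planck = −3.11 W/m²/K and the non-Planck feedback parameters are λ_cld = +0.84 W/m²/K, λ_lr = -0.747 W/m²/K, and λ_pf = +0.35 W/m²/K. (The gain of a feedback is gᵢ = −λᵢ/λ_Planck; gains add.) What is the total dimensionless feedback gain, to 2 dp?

Convert to gains: g_cld = 0.84/3.11 = 0.2701; g_lr = -0.747/3.11 = -0.2402; g_pf = 0.35/3.11 = 0.1125.
Total gain g = 0.1424.

0.14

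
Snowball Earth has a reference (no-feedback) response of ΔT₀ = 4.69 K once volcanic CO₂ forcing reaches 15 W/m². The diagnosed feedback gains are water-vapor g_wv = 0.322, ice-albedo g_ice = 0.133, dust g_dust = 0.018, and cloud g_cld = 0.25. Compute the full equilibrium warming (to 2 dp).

16.93 K

Total gain g = 0.322 + 0.133 + 0.018 + 0.25 = 0.723.
Amplification A = 1/(1 − 0.723) = 3.61.
ΔT = 4.69 × 3.61 = 16.93 K.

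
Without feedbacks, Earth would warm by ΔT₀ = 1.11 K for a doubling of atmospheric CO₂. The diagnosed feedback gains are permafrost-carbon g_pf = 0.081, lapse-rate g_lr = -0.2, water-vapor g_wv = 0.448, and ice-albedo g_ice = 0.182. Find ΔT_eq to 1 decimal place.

Total gain g = 0.081 − 0.2 + 0.448 + 0.182 = 0.511.
Amplification A = 1/(1 − 0.511) = 2.045.
ΔT = 1.11 × 2.045 = 2.3 K.

2.3 K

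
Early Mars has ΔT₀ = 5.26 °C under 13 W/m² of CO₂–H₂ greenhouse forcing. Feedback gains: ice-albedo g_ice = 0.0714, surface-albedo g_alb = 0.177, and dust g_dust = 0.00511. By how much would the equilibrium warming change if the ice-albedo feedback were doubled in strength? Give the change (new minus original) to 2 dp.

0.75 °C

Original: g = 0.25351, ΔT = 5.26/(1−0.25351) = 7.0463 °C.
With doubled ice-albedo: g' = 0.32491, ΔT' = 5.26/(1−0.32491) = 7.7916 °C.
Change = 7.7916 − 7.0463 = 0.75 °C.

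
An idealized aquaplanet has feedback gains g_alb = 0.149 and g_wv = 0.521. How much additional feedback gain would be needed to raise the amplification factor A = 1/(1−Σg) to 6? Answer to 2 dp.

0.16

Current total gain = 0.67.
Target gain for A = 6: g* = 1 − 1/6 = 0.8333.
Additional gain needed = 0.8333 − 0.67 = 0.16.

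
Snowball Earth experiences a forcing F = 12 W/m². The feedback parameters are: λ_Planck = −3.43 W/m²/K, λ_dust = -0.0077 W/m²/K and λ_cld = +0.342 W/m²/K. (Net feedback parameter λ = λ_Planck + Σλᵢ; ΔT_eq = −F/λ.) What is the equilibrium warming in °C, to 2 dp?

Net feedback parameter λ = (−3.43) + (-0.0077) + (+0.342) = -3.0957 W/m²/K.
ΔT = −F/λ = −12/(-3.0957) = 3.88 °C.

3.88 °C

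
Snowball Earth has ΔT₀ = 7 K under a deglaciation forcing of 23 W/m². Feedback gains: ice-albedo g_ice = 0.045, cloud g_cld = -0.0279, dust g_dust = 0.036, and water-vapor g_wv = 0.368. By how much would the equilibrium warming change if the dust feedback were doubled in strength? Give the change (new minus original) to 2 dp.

Original: g = 0.4211, ΔT = 7/(1−0.4211) = 12.0919 K.
With doubled dust: g' = 0.4571, ΔT' = 7/(1−0.4571) = 12.8937 K.
Change = 12.8937 − 12.0919 = 0.80 K.

0.80 K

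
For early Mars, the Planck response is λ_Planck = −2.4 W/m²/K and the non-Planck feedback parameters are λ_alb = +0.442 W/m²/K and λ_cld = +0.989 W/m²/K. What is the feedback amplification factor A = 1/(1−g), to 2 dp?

Convert to gains: g_alb = 0.442/2.4 = 0.1842; g_cld = 0.989/2.4 = 0.4121.
Total gain g = 0.5963.
A = 1/(1 − 0.5963) = 2.48.

2.48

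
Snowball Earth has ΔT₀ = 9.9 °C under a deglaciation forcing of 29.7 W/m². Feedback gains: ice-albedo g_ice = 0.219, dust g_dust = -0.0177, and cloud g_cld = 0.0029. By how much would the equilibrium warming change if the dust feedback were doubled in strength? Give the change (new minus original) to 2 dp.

-0.27 °C

Original: g = 0.2042, ΔT = 9.9/(1−0.2042) = 12.4403 °C.
With doubled dust: g' = 0.1865, ΔT' = 9.9/(1−0.1865) = 12.1696 °C.
Change = 12.1696 − 12.4403 = -0.27 °C.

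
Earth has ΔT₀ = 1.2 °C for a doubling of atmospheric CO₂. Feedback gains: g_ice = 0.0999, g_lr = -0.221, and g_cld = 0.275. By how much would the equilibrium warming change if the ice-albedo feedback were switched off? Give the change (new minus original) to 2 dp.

-0.15 °C

Original: g = 0.1539, ΔT = 1.2/(1−0.1539) = 1.4183 °C.
Without ice-albedo: g' = 0.054, ΔT' = 1.2/(1−0.054) = 1.2685 °C.
Change = 1.2685 − 1.4183 = -0.15 °C.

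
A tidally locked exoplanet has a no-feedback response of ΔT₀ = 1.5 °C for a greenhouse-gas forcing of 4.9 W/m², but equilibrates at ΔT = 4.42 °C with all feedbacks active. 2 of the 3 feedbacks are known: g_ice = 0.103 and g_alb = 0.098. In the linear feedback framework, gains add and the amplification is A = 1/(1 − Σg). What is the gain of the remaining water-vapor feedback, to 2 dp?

Amplification A = ΔT/ΔT₀ = 4.42/1.5 = 2.947.
Total gain g = 1 − 1/A = 1 − 1/2.947 = 0.6607.
Known gains sum to 0.103 + 0.098 = 0.201.
g_wv = 0.6607 − 0.201 = 0.46.

0.46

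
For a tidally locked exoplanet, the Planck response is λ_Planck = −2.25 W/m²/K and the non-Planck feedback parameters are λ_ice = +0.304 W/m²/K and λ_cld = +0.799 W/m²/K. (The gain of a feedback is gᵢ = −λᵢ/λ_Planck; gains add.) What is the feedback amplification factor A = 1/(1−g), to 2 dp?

1.96

Convert to gains: g_ice = 0.304/2.25 = 0.1351; g_cld = 0.799/2.25 = 0.3551.
Total gain g = 0.4902.
A = 1/(1 − 0.4902) = 1.96.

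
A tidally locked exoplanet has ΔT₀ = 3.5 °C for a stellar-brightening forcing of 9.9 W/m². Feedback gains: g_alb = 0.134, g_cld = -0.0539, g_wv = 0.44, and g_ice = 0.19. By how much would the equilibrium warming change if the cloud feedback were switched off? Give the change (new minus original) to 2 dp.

2.76 °C

Original: g = 0.7101, ΔT = 3.5/(1−0.7101) = 12.0731 °C.
Without cloud: g' = 0.764, ΔT' = 3.5/(1−0.764) = 14.8305 °C.
Change = 14.8305 − 12.0731 = 2.76 °C.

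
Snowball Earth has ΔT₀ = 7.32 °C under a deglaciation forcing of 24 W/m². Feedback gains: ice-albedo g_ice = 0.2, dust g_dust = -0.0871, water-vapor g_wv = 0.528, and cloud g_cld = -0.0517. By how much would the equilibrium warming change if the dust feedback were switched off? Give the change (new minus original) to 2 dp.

Original: g = 0.5892, ΔT = 7.32/(1−0.5892) = 17.8189 °C.
Without dust: g' = 0.6763, ΔT' = 7.32/(1−0.6763) = 22.6135 °C.
Change = 22.6135 − 17.8189 = 4.79 °C.

4.79 °C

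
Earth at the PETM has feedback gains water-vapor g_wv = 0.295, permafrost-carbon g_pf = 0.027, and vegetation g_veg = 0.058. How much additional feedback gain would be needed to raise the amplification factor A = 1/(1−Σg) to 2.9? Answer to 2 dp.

0.28

Current total gain = 0.38.
Target gain for A = 2.9: g* = 1 − 1/2.9 = 0.6552.
Additional gain needed = 0.6552 − 0.38 = 0.28.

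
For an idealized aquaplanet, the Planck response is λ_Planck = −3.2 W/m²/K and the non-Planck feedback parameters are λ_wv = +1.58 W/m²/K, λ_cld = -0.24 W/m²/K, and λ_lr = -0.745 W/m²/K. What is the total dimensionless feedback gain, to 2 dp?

Convert to gains: g_wv = 1.58/3.2 = 0.4938; g_cld = -0.24/3.2 = -0.075; g_lr = -0.745/3.2 = -0.2328.
Total gain g = 0.186.

0.19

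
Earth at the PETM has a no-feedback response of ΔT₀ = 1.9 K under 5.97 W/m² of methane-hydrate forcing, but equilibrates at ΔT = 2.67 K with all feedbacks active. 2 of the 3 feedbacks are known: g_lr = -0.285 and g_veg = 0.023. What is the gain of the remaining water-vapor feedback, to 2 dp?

0.55

Amplification A = ΔT/ΔT₀ = 2.67/1.9 = 1.405.
Total gain g = 1 − 1/A = 1 − 1/1.405 = 0.2883.
Known gains sum to -0.285 + 0.023 = -0.262.
g_wv = 0.2883 + 0.262 = 0.55.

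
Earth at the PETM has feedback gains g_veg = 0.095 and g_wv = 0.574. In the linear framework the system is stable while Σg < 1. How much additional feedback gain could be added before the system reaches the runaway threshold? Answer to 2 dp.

0.33

Current total gain = 0.095 + 0.574 = 0.669.
Margin to runaway = 1 − 0.669 = 0.33.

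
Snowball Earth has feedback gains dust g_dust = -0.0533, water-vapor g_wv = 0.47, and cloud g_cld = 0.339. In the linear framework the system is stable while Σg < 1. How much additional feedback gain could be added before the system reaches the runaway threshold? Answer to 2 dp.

0.24

Current total gain = -0.0533 + 0.47 + 0.339 = 0.7557.
Margin to runaway = 1 − 0.7557 = 0.24.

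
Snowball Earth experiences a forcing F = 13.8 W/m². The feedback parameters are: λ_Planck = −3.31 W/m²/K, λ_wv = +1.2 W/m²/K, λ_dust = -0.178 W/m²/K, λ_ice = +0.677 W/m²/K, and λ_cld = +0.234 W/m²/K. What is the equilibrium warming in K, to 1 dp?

10.0 K

Net feedback parameter λ = (−3.31) + (+1.2) + (-0.178) + (+0.677) + (+0.234) = -1.377 W/m²/K.
ΔT = −F/λ = −13.8/(-1.377) = 10.0 K.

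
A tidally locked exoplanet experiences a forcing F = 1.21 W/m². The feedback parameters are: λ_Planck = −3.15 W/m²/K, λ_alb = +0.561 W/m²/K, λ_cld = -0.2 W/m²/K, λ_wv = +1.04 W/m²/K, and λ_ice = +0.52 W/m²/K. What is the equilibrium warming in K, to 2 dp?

0.98 K

Net feedback parameter λ = (−3.15) + (+0.561) + (-0.2) + (+1.04) + (+0.52) = -1.229 W/m²/K.
ΔT = −F/λ = −1.21/(-1.229) = 0.98 K.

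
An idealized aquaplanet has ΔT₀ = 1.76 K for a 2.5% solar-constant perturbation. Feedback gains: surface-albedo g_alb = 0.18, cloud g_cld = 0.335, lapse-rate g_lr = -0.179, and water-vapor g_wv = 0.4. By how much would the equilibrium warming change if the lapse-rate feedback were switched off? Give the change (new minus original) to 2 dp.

14.04 K

Original: g = 0.736, ΔT = 1.76/(1−0.736) = 6.6667 K.
Without lapse-rate: g' = 0.915, ΔT' = 1.76/(1−0.915) = 20.7059 K.
Change = 20.7059 − 6.6667 = 14.04 K.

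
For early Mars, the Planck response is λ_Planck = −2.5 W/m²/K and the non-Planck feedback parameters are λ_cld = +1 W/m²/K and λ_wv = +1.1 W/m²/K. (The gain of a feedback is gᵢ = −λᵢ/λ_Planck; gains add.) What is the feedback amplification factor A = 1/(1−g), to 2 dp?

Convert to gains: g_cld = 1/2.5 = 0.4; g_wv = 1.1/2.5 = 0.44.
Total gain g = 0.84.
A = 1/(1 − 0.84) = 6.25.

6.25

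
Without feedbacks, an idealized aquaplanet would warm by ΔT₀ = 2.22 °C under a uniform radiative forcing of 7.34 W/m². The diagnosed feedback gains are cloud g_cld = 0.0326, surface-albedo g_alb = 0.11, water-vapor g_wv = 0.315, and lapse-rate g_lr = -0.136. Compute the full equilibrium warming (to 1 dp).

3.3 °C

Total gain g = 0.0326 + 0.11 + 0.315 − 0.136 = 0.3216.
Amplification A = 1/(1 − 0.3216) = 1.474.
ΔT = 2.22 × 1.474 = 3.3 °C.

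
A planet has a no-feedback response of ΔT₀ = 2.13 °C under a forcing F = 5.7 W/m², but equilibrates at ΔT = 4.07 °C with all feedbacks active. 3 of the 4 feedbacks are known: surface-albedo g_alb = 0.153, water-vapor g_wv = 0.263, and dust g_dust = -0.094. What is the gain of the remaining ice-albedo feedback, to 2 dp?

Amplification A = ΔT/ΔT₀ = 4.07/2.13 = 1.911.
Total gain g = 1 − 1/A = 1 − 1/1.911 = 0.4767.
Known gains sum to 0.153 + 0.263 − 0.094 = 0.322.
g_ice = 0.4767 − 0.322 = 0.15.

0.15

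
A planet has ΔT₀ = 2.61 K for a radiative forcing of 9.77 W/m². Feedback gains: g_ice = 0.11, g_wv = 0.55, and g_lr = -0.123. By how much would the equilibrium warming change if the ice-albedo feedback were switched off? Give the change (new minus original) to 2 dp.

Original: g = 0.537, ΔT = 2.61/(1−0.537) = 5.6371 K.
Without ice-albedo: g' = 0.427, ΔT' = 2.61/(1−0.427) = 4.5550 K.
Change = 4.5550 − 5.6371 = -1.08 K.

-1.08 K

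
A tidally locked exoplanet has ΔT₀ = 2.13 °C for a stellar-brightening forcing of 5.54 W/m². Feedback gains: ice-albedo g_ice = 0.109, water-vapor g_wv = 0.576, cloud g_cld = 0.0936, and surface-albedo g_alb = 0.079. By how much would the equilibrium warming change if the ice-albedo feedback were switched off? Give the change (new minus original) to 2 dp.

Original: g = 0.8576, ΔT = 2.13/(1−0.8576) = 14.9579 °C.
Without ice-albedo: g' = 0.7486, ΔT' = 2.13/(1−0.7486) = 8.4726 °C.
Change = 8.4726 − 14.9579 = -6.49 °C.

-6.49 °C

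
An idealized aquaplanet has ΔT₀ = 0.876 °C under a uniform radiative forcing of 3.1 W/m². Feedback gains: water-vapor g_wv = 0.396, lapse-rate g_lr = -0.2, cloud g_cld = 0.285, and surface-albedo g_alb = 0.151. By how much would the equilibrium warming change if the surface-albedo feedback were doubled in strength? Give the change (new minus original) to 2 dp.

1.66 °C

Original: g = 0.632, ΔT = 0.876/(1−0.632) = 2.3804 °C.
With doubled surface-albedo: g' = 0.783, ΔT' = 0.876/(1−0.783) = 4.0369 °C.
Change = 4.0369 − 2.3804 = 1.66 °C.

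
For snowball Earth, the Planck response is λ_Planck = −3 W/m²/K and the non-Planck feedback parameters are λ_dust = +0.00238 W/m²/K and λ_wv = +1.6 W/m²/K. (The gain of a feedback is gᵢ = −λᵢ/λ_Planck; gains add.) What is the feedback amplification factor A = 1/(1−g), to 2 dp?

2.15

Convert to gains: g_dust = 0.00238/3 = 0.000793; g_wv = 1.6/3 = 0.5333.
Total gain g = 0.534093.
A = 1/(1 − 0.534093) = 2.15.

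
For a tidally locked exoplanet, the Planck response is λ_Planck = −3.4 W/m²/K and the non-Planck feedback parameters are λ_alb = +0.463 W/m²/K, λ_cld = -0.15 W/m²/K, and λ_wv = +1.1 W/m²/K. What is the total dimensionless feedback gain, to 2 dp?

Convert to gains: g_alb = 0.463/3.4 = 0.1362; g_cld = -0.15/3.4 = -0.04412; g_wv = 1.1/3.4 = 0.3235.
Total gain g = 0.41558.

0.42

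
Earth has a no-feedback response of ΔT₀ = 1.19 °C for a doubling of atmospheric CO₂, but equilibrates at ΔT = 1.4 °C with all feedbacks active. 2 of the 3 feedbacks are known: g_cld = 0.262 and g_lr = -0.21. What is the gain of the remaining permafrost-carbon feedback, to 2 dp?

Amplification A = ΔT/ΔT₀ = 1.4/1.19 = 1.176.
Total gain g = 1 − 1/A = 1 − 1/1.176 = 0.1497.
Known gains sum to 0.262 − 0.21 = 0.052.
g_pf = 0.1497 − 0.052 = 0.10.

0.10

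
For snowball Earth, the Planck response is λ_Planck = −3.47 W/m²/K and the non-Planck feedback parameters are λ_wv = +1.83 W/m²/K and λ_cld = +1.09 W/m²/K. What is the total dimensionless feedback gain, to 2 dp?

Convert to gains: g_wv = 1.83/3.47 = 0.5274; g_cld = 1.09/3.47 = 0.3141.
Total gain g = 0.8415.

0.84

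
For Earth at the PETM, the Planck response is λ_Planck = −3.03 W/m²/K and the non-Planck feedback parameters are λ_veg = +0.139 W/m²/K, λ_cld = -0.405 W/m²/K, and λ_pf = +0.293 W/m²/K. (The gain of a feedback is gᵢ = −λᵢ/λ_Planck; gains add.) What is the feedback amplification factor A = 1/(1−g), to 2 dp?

1.01

Convert to gains: g_veg = 0.139/3.03 = 0.04587; g_cld = -0.405/3.03 = -0.1337; g_pf = 0.293/3.03 = 0.0967.
Total gain g = 0.00887.
A = 1/(1 − 0.00887) = 1.01.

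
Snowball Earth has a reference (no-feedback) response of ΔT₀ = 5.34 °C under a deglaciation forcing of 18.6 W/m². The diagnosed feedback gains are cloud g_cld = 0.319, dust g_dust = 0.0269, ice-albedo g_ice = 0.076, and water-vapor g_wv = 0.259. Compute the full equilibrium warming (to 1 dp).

16.7 °C

Total gain g = 0.319 + 0.0269 + 0.076 + 0.259 = 0.6809.
Amplification A = 1/(1 − 0.6809) = 3.134.
ΔT = 5.34 × 3.134 = 16.7 °C.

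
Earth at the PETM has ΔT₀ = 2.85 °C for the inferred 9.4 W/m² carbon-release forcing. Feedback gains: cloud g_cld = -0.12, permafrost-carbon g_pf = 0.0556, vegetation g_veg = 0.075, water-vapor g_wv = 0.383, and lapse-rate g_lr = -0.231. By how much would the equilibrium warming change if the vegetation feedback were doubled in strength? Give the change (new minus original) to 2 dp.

0.33 °C

Original: g = 0.1626, ΔT = 2.85/(1−0.1626) = 3.4034 °C.
With doubled vegetation: g' = 0.2376, ΔT' = 2.85/(1−0.2376) = 3.7382 °C.
Change = 3.7382 − 3.4034 = 0.33 °C.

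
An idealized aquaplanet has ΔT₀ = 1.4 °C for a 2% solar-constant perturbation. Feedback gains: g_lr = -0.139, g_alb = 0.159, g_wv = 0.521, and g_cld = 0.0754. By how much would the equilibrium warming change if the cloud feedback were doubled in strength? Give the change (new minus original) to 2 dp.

0.89 °C

Original: g = 0.6164, ΔT = 1.4/(1−0.6164) = 3.6496 °C.
With doubled cloud: g' = 0.6918, ΔT' = 1.4/(1−0.6918) = 4.5425 °C.
Change = 4.5425 − 3.6496 = 0.89 °C.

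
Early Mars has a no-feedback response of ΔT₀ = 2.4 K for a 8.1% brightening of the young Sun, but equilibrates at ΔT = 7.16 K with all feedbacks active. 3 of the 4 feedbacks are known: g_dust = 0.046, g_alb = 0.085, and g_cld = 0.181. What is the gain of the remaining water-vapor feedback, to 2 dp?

Amplification A = ΔT/ΔT₀ = 7.16/2.4 = 2.983.
Total gain g = 1 − 1/A = 1 − 1/2.983 = 0.6648.
Known gains sum to 0.046 + 0.085 + 0.181 = 0.312.
g_wv = 0.6648 − 0.312 = 0.35.

0.35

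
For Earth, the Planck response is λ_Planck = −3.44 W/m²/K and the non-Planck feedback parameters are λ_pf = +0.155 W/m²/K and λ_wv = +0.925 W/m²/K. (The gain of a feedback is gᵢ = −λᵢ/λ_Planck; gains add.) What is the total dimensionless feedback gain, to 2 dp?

Convert to gains: g_pf = 0.155/3.44 = 0.04506; g_wv = 0.925/3.44 = 0.2689.
Total gain g = 0.31396.

0.31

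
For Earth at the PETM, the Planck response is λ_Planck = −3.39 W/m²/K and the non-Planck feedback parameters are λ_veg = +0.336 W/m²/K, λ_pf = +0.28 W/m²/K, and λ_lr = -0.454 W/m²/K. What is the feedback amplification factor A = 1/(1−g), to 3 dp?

1.050

Convert to gains: g_veg = 0.336/3.39 = 0.09912; g_pf = 0.28/3.39 = 0.0826; g_lr = -0.454/3.39 = -0.1339.
Total gain g = 0.04782.
A = 1/(1 − 0.04782) = 1.050.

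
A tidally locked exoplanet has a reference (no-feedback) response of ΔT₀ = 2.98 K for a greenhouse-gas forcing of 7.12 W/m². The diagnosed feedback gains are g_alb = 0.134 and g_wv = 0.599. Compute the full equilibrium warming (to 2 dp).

11.16 K

Total gain g = 0.134 + 0.599 = 0.733.
Amplification A = 1/(1 − 0.733) = 3.745.
ΔT = 2.98 × 3.745 = 11.16 K.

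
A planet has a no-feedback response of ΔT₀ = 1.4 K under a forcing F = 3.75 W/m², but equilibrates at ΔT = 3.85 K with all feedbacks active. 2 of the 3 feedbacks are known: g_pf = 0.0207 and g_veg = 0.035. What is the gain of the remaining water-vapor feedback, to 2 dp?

0.58

Amplification A = ΔT/ΔT₀ = 3.85/1.4 = 2.75.
Total gain g = 1 − 1/A = 1 − 1/2.75 = 0.6364.
Known gains sum to 0.0207 + 0.035 = 0.0557.
g_wv = 0.6364 − 0.0557 = 0.58.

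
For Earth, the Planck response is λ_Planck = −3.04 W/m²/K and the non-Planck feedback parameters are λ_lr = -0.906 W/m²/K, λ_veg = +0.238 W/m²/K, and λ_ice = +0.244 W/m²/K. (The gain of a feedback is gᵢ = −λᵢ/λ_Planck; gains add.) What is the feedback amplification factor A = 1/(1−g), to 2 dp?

0.88

Convert to gains: g_lr = -0.906/3.04 = -0.298; g_veg = 0.238/3.04 = 0.07829; g_ice = 0.244/3.04 = 0.08026.
Total gain g = -0.13945.
A = 1/(1 + 0.13945) = 0.88.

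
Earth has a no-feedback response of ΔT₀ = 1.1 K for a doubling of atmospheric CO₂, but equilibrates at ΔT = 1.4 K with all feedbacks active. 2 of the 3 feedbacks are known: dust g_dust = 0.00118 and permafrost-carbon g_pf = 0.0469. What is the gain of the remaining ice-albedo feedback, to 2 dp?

Amplification A = ΔT/ΔT₀ = 1.4/1.1 = 1.273.
Total gain g = 1 − 1/A = 1 − 1/1.273 = 0.2145.
Known gains sum to 0.00118 + 0.0469 = 0.04808.
g_ice = 0.2145 − 0.04808 = 0.17.

0.17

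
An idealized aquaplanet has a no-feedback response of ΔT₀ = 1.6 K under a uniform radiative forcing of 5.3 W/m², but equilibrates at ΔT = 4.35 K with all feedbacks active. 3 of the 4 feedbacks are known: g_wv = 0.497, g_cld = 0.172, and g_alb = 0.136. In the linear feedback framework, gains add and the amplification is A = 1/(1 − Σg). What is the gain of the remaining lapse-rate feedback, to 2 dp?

Amplification A = ΔT/ΔT₀ = 4.35/1.6 = 2.719.
Total gain g = 1 − 1/A = 1 − 1/2.719 = 0.6322.
Known gains sum to 0.497 + 0.172 + 0.136 = 0.805.
g_lr = 0.6322 − 0.805 = -0.17.

-0.17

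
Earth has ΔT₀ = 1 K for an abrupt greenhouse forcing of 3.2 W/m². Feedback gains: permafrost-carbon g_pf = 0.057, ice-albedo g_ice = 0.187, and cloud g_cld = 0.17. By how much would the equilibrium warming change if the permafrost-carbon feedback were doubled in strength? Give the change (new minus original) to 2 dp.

Original: g = 0.414, ΔT = 1/(1−0.414) = 1.7065 K.
With doubled permafrost-carbon: g' = 0.471, ΔT' = 1/(1−0.471) = 1.8904 K.
Change = 1.8904 − 1.7065 = 0.18 K.

0.18 K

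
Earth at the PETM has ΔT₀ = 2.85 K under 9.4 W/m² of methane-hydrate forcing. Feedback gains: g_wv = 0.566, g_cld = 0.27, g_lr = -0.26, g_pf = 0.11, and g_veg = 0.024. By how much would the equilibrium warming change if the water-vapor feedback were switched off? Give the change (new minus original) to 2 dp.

-6.50 K

Original: g = 0.71, ΔT = 2.85/(1−0.71) = 9.8276 K.
Without water-vapor: g' = 0.144, ΔT' = 2.85/(1−0.144) = 3.3294 K.
Change = 3.3294 − 9.8276 = -6.50 K.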